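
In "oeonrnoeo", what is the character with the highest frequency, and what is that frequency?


Input: 'oeonrnoeo'
Operation: tally each character
Counts: 'e':2, 'n':2, 'o':4, 'r':1
Maximum: 'o' appears 4 times


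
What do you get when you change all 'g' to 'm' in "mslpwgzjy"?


Input string: 'mslpwgzjy'
Operation: replace 'g' with 'm'
Positions of 'g': 5
After replacement: mslpwmzjy


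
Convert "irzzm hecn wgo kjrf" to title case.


Input string: 'irzzm hecn wgo kjrf'
Operation: capitalize first letter of each word
Word transformations: 'irzzm'->'Irzzm', 'hecn'->'Hecn', 'wgo'->'Wgo', 'kjrf'->'Kjrf'
Result: Irzzm Hecn Wgo Kjrf


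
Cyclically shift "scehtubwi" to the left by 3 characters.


Input: 'scehtubwi', shift = 3
Operation: split at index 3 and swap parts
Front part s[0:3] = 'sce'
Back part s[3:] = 'htubwi'
Rotated = back + front = 'htubwi' + 'sce'
Result: htubwisce


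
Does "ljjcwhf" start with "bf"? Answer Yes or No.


Input string: 'ljjcwhf'
Prefix to check: 'bf'
First 2 characters of input: 'lj'
Match: False
Result: No


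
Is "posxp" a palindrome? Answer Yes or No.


Input string: 'posxp'
Reversed: 'pxsop'
Compare pairs: s[0]='p' vs s[4]='p' (match), s[1]='o' vs s[3]='x' (mismatch)
Palindrome: No


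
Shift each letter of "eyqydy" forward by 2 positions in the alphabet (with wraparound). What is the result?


Input: 'eyqydy', shift = 2
Operation: for each letter, (position + 2) mod 26
Mapping: 'e'(4+2=6)->'g', 'y'(24+2=26, 26 mod 26=0)->'a', 'q'(16+2=18)->'s', 'y'(24+2=26, 26 mod 26=0)->'a', 'd'(3+2=5)->'f', 'y'(24+2=26, 26 mod 26=0)->'a'
Result: gasafa


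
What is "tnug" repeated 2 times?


Input string: 'tnug'
Operation: repeat 2 times
Concatenation: 'tnug' + 'tnug'
Result: tnugtnug


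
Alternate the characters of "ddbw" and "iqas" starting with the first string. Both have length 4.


String 1: 'ddbw'
String 2: 'iqas'
Operation: alternate characters
Pairs: 'd'+'i', 'd'+'q', 'b'+'a', 'w'+'s'
Result: didqbaws


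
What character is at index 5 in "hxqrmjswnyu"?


Input string: 'hxqrmjswnyu'
Operation: get character at index 5
Index mapping: s[0]='h', s[1]='x', s[2]='q', s[3]='r', s[4]='m', s[5]='j'
Result: 'j'


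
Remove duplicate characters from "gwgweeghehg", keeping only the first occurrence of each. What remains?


Input: 'gwgweeghehg'
Operation: keep first occurrence of each character
Scan: s[0]='g' new -> keep; s[1]='w' new -> keep; s[2]='g' seen -> skip; s[3]='w' seen -> skip; s[4]='e' new -> keep; s[5]='e' seen -> skip; s[6]='g' seen -> skip; s[7]='h' new -> keep; s[8]='e' seen -> skip; s[9]='h' seen -> skip; s[10]='g' seen -> skip
Result: gweh


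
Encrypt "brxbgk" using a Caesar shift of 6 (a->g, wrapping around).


Input: 'brxbgk', shift = 6
Operation: for each letter, (position + 6) mod 26
Mapping: 'b'(1+6=7)->'h', 'r'(17+6=23)->'x', 'x'(23+6=29, 29 mod 26=3)->'d', 'b'(1+6=7)->'h', 'g'(6+6=12)->'m', 'k'(10+6=16)->'q'
Result: hxdhmq


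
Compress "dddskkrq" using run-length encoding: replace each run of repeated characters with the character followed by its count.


Input: 'dddskkrq'
Operation: identify consecutive runs
Runs: 'ddd' -> d3, 's' -> s1, 'kk' -> k2, 'r' -> r1, 'q' -> q1
Encoded: d3s1k2r1q1


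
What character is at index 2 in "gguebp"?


Input string: 'gguebp'
Operation: get character at index 2
Index mapping: s[0]='g', s[1]='g', s[2]='u'
Result: 'u'


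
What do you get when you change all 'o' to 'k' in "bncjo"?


Input string: 'bncjo'
Operation: replace 'o' with 'k'
Positions of 'o': 4
After replacement: bncjk


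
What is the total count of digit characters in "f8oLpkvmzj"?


Input string: 'f8oLpkvmzj'
Operation: count digit characters (0-9)
Scan: 'f', '8'(digit), 'o', 'L', 'p', 'k', 'v', 'm', 'z', 'j'
Digits found: 1
Result: 1


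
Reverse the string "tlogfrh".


Input string: 'tlogfrh'
Operation: reverse character order
Original order: 't' -> 'l' -> 'o' -> 'g' -> 'f' -> 'r' -> 'h'
Reversed order: 'h' -> 'r' -> 'f' -> 'g' -> 'o' -> 'l' -> 't'
Result: hrfgolt


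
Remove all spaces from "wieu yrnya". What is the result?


Input string: 'wieu yrnya'
Operation: remove all spaces
Words: 'wieu', 'yrnya'
Join without spaces: wieuyrnya


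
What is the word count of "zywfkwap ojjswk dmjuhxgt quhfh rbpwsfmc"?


Input string: 'zywfkwap ojjswk dmjuhxgt quhfh rbpwsfmc'
Operation: split by spaces
Words found: 'zywfkwap', 'ojjswk', 'dmjuhxgt', 'quhfh', 'rbpwsfmc'
Word count: 5


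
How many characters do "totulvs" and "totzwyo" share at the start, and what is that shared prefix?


String 1: 'totulvs'
String 2: 'totzwyo'
Compare position by position:
pos 0: 't' vs 't' match
pos 1: 'o' vs 'o' match
pos 2: 't' vs 't' match
pos 3: 'u' vs 'z' differ -> stop
Longest common prefix: "tot" (length 3)


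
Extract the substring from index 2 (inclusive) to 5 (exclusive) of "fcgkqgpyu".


Input string: 'fcgkqgpyu'
Operation: slice [2:5]
Extract characters: s[2]='g', s[3]='k', s[4]='q'
Result: gkq


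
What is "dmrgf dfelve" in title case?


Input string: 'dmrgf dfelve'
Operation: capitalize first letter of each word
Word transformations: 'dmrgf'->'Dmrgf', 'dfelve'->'Dfelve'
Result: Dmrgf Dfelve


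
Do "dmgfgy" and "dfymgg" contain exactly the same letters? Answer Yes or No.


String 1: 'dmgfgy' -> sorted: 'dfggmy'
String 2: 'dfymgg' -> sorted: 'dfggmy'
Compare sorted forms: 'dfggmy' == 'dfggmy'
Anagram: Yes


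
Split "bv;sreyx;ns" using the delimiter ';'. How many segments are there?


Input string: 'bv;sreyx;ns'
Delimiter: ';'
Split result: 'bv', 'sreyx', 'ns'
Number of parts: 3


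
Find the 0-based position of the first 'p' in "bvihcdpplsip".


Input string: 'bvihcdpplsip'
Target: 'p'
Scanning left to right: s[0]='b', s[1]='v', s[2]='i', s[3]='h', s[4]='c', s[5]='d', s[6]='p'
First match at index: 6


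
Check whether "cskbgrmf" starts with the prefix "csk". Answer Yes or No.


Input string: 'cskbgrmf'
Prefix to check: 'csk'
First 3 characters of input: 'csk'
Match: True
Result: Yes


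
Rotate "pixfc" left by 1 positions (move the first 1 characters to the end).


Input: 'pixfc', shift = 1
Operation: split at index 1 and swap parts
Front part s[0:1] = 'p'
Back part s[1:] = 'ixfc'
Rotated = back + front = 'ixfc' + 'p'
Result: ixfcp


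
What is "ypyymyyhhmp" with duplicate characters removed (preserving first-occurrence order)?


Input: 'ypyymyyhhmp'
Operation: keep first occurrence of each character
Scan: s[0]='y' new -> keep; s[1]='p' new -> keep; s[2]='y' seen -> skip; s[3]='y' seen -> skip; s[4]='m' new -> keep; s[5]='y' seen -> skip; s[6]='y' seen -> skip; s[7]='h' new -> keep; s[8]='h' seen -> skip; s[9]='m' seen -> skip; s[10]='p' seen -> skip
Result: ypmh


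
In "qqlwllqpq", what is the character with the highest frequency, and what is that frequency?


Input: 'qqlwllqpq'
Operation: tally each character
Counts: 'l':3, 'p':1, 'q':4, 'w':1
Maximum: 'q' appears 4 times


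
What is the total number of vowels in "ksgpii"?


Input string: 'ksgpii'
Operation: count vowels (a, e, i, o, u)
Scan: s[0]='k', s[1]='s', s[2]='g', s[3]='p', s[4]='i' (vowel), s[5]='i' (vowel)
Vowels found: 2
Result: 2


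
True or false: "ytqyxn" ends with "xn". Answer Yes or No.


Input string: 'ytqyxn'
Suffix to check: 'xn'
Last 2 characters of input: 'xn'
Match: True
Result: Yes


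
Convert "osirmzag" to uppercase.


Input string: 'osirmzag'
Operation: convert each letter to uppercase
Mapping: 'o'->'O', 's'->'S', 'i'->'I', 'r'->'R', 'm'->'M', 'z'->'Z', 'a'->'A', 'g'->'G'
Result: OSIRMZAG


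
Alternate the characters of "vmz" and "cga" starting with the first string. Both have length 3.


String 1: 'vmz'
String 2: 'cga'
Operation: alternate characters
Pairs: 'v'+'c', 'm'+'g', 'z'+'a'
Result: vcmgza


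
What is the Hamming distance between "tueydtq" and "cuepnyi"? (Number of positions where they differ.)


String 1: 'tueydtq'
String 2: 'cuepnyi'
Compare each position: pos 0: 't'!='c', pos 1: 'u'=='u', pos 2: 'e'=='e', pos 3: 'y'!='p', pos 4: 'd'!='n', pos 5: 't'!='y', pos 6: 'q'!='i'
Differing positions: 5
Hamming distance: 5


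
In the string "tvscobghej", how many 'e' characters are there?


Input string: 'tvscobghej'
Target character: 'e'
Scan each position: s[8]='e'
Matches found at indices: 8
Total: 1


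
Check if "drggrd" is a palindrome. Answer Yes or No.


Input string: 'drggrd'
Reversed: 'drggrd'
Compare pairs: s[0]='d' vs s[5]='d' (match), s[1]='r' vs s[4]='r' (match), s[2]='g' vs s[3]='g' (match)
Palindrome: Yes


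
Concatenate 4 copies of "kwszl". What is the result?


Input string: 'kwszl'
Operation: repeat 4 times
Concatenation: 'kwszl' + 'kwszl' + 'kwszl' + 'kwszl'
Result: kwszlkwszlkwszlkwszl


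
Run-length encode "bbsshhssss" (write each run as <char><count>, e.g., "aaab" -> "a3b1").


Input: 'bbsshhssss'
Operation: identify consecutive runs
Runs: 'bb' -> b2, 'ss' -> s2, 'hh' -> h2, 'ssss' -> s4
Encoded: b2s2h2s4


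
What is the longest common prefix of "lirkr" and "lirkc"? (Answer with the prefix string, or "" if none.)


String 1: 'lirkr'
String 2: 'lirkc'
Compare position by position:
pos 0: 'l' vs 'l' match
pos 1: 'i' vs 'i' match
pos 2: 'r' vs 'r' match
pos 3: 'k' vs 'k' match
pos 4: 'r' vs 'c' differ -> stop
Longest common prefix: "lirk" (length 4)


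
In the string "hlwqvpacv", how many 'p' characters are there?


Input string: 'hlwqvpacv'
Target character: 'p'
Scan each position: s[5]='p'
Matches found at indices: 5
Total: 1


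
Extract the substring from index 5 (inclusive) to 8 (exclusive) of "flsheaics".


Input string: 'flsheaics'
Operation: slice [5:8]
Extract characters: s[5]='a', s[6]='i', s[7]='c'
Result: aic


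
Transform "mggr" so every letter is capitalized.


Input string: 'mggr'
Operation: convert each letter to uppercase
Mapping: 'm'->'M', 'g'->'G', 'g'->'G', 'r'->'R'
Result: MGGR


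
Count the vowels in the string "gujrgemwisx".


Input string: 'gujrgemwisx'
Operation: count vowels (a, e, i, o, u)
Scan: s[0]='g', s[1]='u' (vowel), s[2]='j', s[3]='r', s[4]='g', s[5]='e' (vowel), s[6]='m', s[7]='w', s[8]='i' (vowel), s[9]='s', s[10]='x'
Vowels found: 3
Result: 3


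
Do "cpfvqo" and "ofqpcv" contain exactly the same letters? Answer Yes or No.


String 1: 'cpfvqo' -> sorted: 'cfopqv'
String 2: 'ofqpcv' -> sorted: 'cfopqv'
Compare sorted forms: 'cfopqv' == 'cfopqv'
Anagram: Yes


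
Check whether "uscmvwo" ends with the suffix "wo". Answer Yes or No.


Input string: 'uscmvwo'
Suffix to check: 'wo'
Last 2 characters of input: 'wo'
Match: True
Result: Yes


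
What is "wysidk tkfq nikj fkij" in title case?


Input string: 'wysidk tkfq nikj fkij'
Operation: capitalize first letter of each word
Word transformations: 'wysidk'->'Wysidk', 'tkfq'->'Tkfq', 'nikj'->'Nikj', 'fkij'->'Fkij'
Result: Wysidk Tkfq Nikj Fkij


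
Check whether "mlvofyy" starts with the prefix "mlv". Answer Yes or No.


Input string: 'mlvofyy'
Prefix to check: 'mlv'
First 3 characters of input: 'mlv'
Match: True
Result: Yes


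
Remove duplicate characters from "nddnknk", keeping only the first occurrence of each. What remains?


Input: 'nddnknk'
Operation: keep first occurrence of each character
Scan: s[0]='n' new -> keep; s[1]='d' new -> keep; s[2]='d' seen -> skip; s[3]='n' seen -> skip; s[4]='k' new -> keep; s[5]='n' seen -> skip; s[6]='k' seen -> skip
Result: ndk


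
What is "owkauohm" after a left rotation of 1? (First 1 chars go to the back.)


Input: 'owkauohm', shift = 1
Operation: split at index 1 and swap parts
Front part s[0:1] = 'o'
Back part s[1:] = 'wkauohm'
Rotated = back + front = 'wkauohm' + 'o'
Result: wkauohmo


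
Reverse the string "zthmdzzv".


Input string: 'zthmdzzv'
Operation: reverse character order
Original order: 'z' -> 't' -> 'h' -> 'm' -> 'd' -> 'z' -> 'z' -> 'v'
Reversed order: 'v' -> 'z' -> 'z' -> 'd' -> 'm' -> 'h' -> 't' -> 'z'
Result: vzzdmhtz


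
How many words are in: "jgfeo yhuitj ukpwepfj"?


Input string: 'jgfeo yhuitj ukpwepfj'
Operation: split by spaces
Words found: 'jgfeo', 'yhuitj', 'ukpwepfj'
Word count: 3


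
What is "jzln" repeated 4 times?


Input string: 'jzln'
Operation: repeat 4 times
Concatenation: 'jzln' + 'jzln' + 'jzln' + 'jzln'
Result: jzlnjzlnjzlnjzln


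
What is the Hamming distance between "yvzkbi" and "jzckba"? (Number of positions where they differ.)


String 1: 'yvzkbi'
String 2: 'jzckba'
Compare each position: pos 0: 'y'!='j', pos 1: 'v'!='z', pos 2: 'z'!='c', pos 3: 'k'=='k', pos 4: 'b'=='b', pos 5: 'i'!='a'
Differing positions: 4
Hamming distance: 4


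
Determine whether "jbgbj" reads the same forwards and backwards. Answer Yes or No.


Input string: 'jbgbj'
Reversed: 'jbgbj'
Compare pairs: s[0]='j' vs s[4]='j' (match), s[1]='b' vs s[3]='b' (match)
Palindrome: Yes


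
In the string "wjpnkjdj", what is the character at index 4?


Input string: 'wjpnkjdj'
Operation: get character at index 4
Index mapping: s[0]='w', s[1]='j', s[2]='p', s[3]='n', s[4]='k'
Result: 'k'


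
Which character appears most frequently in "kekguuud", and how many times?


Input: 'kekguuud'
Operation: tally each character
Counts: 'd':1, 'e':1, 'g':1, 'k':2, 'u':3
Maximum: 'u' appears 3 times


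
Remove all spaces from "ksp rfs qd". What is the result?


Input string: 'ksp rfs qd'
Operation: remove all spaces
Words: 'ksp', 'rfs', 'qd'
Join without spaces: ksprfsqd


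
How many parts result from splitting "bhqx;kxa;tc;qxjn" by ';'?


Input string: 'bhqx;kxa;tc;qxjn'
Delimiter: ';'
Split result: 'bhqx', 'kxa', 'tc', 'qxjn'
Number of parts: 4


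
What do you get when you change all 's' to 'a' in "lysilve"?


Input string: 'lysilve'
Operation: replace 's' with 'a'
Positions of 's': 2
After replacement: lyailve


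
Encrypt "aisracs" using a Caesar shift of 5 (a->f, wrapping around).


Input: 'aisracs', shift = 5
Operation: for each letter, (position + 5) mod 26
Mapping: 'a'(0+5=5)->'f', 'i'(8+5=13)->'n', 's'(18+5=23)->'x', 'r'(17+5=22)->'w', 'a'(0+5=5)->'f', 'c'(2+5=7)->'h', 's'(18+5=23)->'x'
Result: fnxwfhx


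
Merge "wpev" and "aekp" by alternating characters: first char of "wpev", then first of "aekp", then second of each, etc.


String 1: 'wpev'
String 2: 'aekp'
Operation: alternate characters
Pairs: 'w'+'a', 'p'+'e', 'e'+'k', 'v'+'p'
Result: wapeekvp


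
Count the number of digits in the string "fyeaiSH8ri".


Input string: 'fyeaiSH8ri'
Operation: count digit characters (0-9)
Scan: 'f', 'y', 'e', 'a', 'i', 'S', 'H', '8'(digit), 'r', 'i'
Digits found: 1
Result: 1


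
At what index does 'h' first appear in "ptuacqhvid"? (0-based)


Input string: 'ptuacqhvid'
Target: 'h'
Scanning left to right: s[0]='p', s[1]='t', s[2]='u', s[3]='a', s[4]='c', s[5]='q', s[6]='h'
First match at index: 6


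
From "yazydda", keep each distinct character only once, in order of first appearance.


Input: 'yazydda'
Operation: keep first occurrence of each character
Scan: s[0]='y' new -> keep; s[1]='a' new -> keep; s[2]='z' new -> keep; s[3]='y' seen -> skip; s[4]='d' new -> keep; s[5]='d' seen -> skip; s[6]='a' seen -> skip
Result: yazd


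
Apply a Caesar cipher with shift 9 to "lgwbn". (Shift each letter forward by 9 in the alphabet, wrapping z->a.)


Input: 'lgwbn', shift = 9
Operation: for each letter, (position + 9) mod 26
Mapping: 'l'(11+9=20)->'u', 'g'(6+9=15)->'p', 'w'(22+9=31, 31 mod 26=5)->'f', 'b'(1+9=10)->'k', 'n'(13+9=22)->'w'
Result: upfkw


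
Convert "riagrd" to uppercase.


Input string: 'riagrd'
Operation: convert each letter to uppercase
Mapping: 'r'->'R', 'i'->'I', 'a'->'A', 'g'->'G', 'r'->'R', 'd'->'D'
Result: RIAGRD


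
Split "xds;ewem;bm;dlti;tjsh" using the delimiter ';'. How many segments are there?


Input string: 'xds;ewem;bm;dlti;tjsh'
Delimiter: ';'
Split result: 'xds', 'ewem', 'bm', 'dlti', 'tjsh'
Number of parts: 5


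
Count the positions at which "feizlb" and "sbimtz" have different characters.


String 1: 'feizlb'
String 2: 'sbimtz'
Compare each position: pos 0: 'f'!='s', pos 1: 'e'!='b', pos 2: 'i'=='i', pos 3: 'z'!='m', pos 4: 'l'!='t', pos 5: 'b'!='z'
Differing positions: 5
Hamming distance: 5


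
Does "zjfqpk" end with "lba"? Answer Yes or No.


Input string: 'zjfqpk'
Suffix to check: 'lba'
Last 3 characters of input: 'qpk'
Match: False
Result: No


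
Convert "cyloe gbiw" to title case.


Input string: 'cyloe gbiw'
Operation: capitalize first letter of each word
Word transformations: 'cyloe'->'Cyloe', 'gbiw'->'Gbiw'
Result: Cyloe Gbiw


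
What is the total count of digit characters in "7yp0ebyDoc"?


Input string: '7yp0ebyDoc'
Operation: count digit characters (0-9)
Scan: '7'(digit), 'y', 'p', '0'(digit), 'e', 'b', 'y', 'D', 'o', 'c'
Digits found: 2
Result: 2


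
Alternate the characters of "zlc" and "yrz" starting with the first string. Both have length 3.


String 1: 'zlc'
String 2: 'yrz'
Operation: alternate characters
Pairs: 'z'+'y', 'l'+'r', 'c'+'z'
Result: zylrcz


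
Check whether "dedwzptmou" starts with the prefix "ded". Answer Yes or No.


Input string: 'dedwzptmou'
Prefix to check: 'ded'
First 3 characters of input: 'ded'
Match: True
Result: Yes


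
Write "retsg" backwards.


Input string: 'retsg'
Operation: reverse character order
Original order: 'r' -> 'e' -> 't' -> 's' -> 'g'
Reversed order: 'g' -> 's' -> 't' -> 'e' -> 'r'
Result: gster


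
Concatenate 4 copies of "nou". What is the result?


Input string: 'nou'
Operation: repeat 4 times
Concatenation: 'nou' + 'nou' + 'nou' + 'nou'
Result: nounounounou


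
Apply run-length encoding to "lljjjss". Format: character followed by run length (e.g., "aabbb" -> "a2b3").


Input: 'lljjjss'
Operation: identify consecutive runs
Runs: 'll' -> l2, 'jjj' -> j3, 'ss' -> s2
Encoded: l2j3s2


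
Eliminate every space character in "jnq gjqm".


Input string: 'jnq gjqm'
Operation: remove all spaces
Words: 'jnq', 'gjqm'
Join without spaces: jnqgjqm


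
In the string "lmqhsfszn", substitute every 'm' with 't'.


Input string: 'lmqhsfszn'
Operation: replace 'm' with 't'
Positions of 'm': 1
After replacement: ltqhsfszn


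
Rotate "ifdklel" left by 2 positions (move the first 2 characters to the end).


Input: 'ifdklel', shift = 2
Operation: split at index 2 and swap parts
Front part s[0:2] = 'if'
Back part s[2:] = 'dklel'
Rotated = back + front = 'dklel' + 'if'
Result: dklelif


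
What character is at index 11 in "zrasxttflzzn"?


Input string: 'zrasxttflzzn'
Operation: get character at index 11
Index mapping: s[0]='z', s[1]='r', s[2]='a', s[3]='s', s[4]='x', s[5]='t', s[6]='t', s[7]='f', s[8]='l', s[9]='z', s[10]='z', s[11]='n'
Result: 'n'


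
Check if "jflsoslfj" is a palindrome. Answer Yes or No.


Input string: 'jflsoslfj'
Reversed: 'jflsoslfj'
Compare pairs: s[0]='j' vs s[8]='j' (match), s[1]='f' vs s[7]='f' (match), s[2]='l' vs s[6]='l' (match), s[3]='s' vs s[5]='s' (match)
Palindrome: Yes


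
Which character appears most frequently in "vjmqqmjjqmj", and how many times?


Input: 'vjmqqmjjqmj'
Operation: tally each character
Counts: 'j':4, 'm':3, 'q':3, 'v':1
Maximum: 'j' appears 4 times


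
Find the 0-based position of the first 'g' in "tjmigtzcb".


Input string: 'tjmigtzcb'
Target: 'g'
Scanning left to right: s[0]='t', s[1]='j', s[2]='m', s[3]='i', s[4]='g'
First match at index: 4


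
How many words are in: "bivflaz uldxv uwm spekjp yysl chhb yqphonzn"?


Input string: 'bivflaz uldxv uwm spekjp yysl chhb yqphonzn'
Operation: split by spaces
Words found: 'bivflaz', 'uldxv', 'uwm', 'spekjp', 'yysl', 'chhb', 'yqphonzn'
Word count: 7


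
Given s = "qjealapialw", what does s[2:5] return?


Input string: 'qjealapialw'
Operation: slice [2:5]
Extract characters: s[2]='e', s[3]='a', s[4]='l'
Result: eal


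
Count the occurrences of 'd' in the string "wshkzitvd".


Input string: 'wshkzitvd'
Target character: 'd'
Scan each position: s[8]='d'
Matches found at indices: 8
Total: 1


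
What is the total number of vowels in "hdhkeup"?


Input string: 'hdhkeup'
Operation: count vowels (a, e, i, o, u)
Scan: s[0]='h', s[1]='d', s[2]='h', s[3]='k', s[4]='e' (vowel), s[5]='u' (vowel), s[6]='p'
Vowels found: 2
Result: 2


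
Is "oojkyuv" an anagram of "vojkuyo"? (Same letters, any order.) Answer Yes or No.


String 1: 'vojkuyo' -> sorted: 'jkoouvy'
String 2: 'oojkyuv' -> sorted: 'jkoouvy'
Compare sorted forms: 'jkoouvy' == 'jkoouvy'
Anagram: Yes


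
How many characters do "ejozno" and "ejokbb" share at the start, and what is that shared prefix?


String 1: 'ejozno'
String 2: 'ejokbb'
Compare position by position:
pos 0: 'e' vs 'e' match
pos 1: 'j' vs 'j' match
pos 2: 'o' vs 'o' match
pos 3: 'z' vs 'k' differ -> stop
Longest common prefix: "ejo" (length 3)


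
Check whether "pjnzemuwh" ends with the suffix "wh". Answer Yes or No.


Input string: 'pjnzemuwh'
Suffix to check: 'wh'
Last 2 characters of input: 'wh'
Match: True
Result: Yes


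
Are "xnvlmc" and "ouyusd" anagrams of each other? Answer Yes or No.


String 1: 'xnvlmc' -> sorted: 'clmnvx'
String 2: 'ouyusd' -> sorted: 'dosuuy'
Compare sorted forms: 'clmnvx' != 'dosuuy'
Anagram: No


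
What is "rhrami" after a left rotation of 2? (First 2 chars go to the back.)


Input: 'rhrami', shift = 2
Operation: split at index 2 and swap parts
Front part s[0:2] = 'rh'
Back part s[2:] = 'rami'
Rotated = back + front = 'rami' + 'rh'
Result: ramirh


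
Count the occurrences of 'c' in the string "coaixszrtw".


Input string: 'coaixszrtw'
Target character: 'c'
Scan each position: s[0]='c'
Matches found at indices: 0
Total: 1


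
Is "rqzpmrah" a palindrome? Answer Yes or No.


Input string: 'rqzpmrah'
Reversed: 'harmpzqr'
Compare pairs: s[0]='r' vs s[7]='h' (mismatch), s[1]='q' vs s[6]='a' (mismatch), s[2]='z' vs s[5]='r' (mismatch), s[3]='p' vs s[4]='m' (mismatch)
Palindrome: No


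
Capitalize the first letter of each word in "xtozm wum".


Input string: 'xtozm wum'
Operation: capitalize first letter of each word
Word transformations: 'xtozm'->'Xtozm', 'wum'->'Wum'
Result: Xtozm Wum


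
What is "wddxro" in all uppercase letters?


Input string: 'wddxro'
Operation: convert each letter to uppercase
Mapping: 'w'->'W', 'd'->'D', 'd'->'D', 'x'->'X', 'r'->'R', 'o'->'O'
Result: WDDXRO


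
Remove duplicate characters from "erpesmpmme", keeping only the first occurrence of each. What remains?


Input: 'erpesmpmme'
Operation: keep first occurrence of each character
Scan: s[0]='e' new -> keep; s[1]='r' new -> keep; s[2]='p' new -> keep; s[3]='e' seen -> skip; s[4]='s' new -> keep; s[5]='m' new -> keep; s[6]='p' seen -> skip; s[7]='m' seen -> skip; s[8]='m' seen -> skip; s[9]='e' seen -> skip
Result: erpsm


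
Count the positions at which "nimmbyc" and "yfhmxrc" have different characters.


String 1: 'nimmbyc'
String 2: 'yfhmxrc'
Compare each position: pos 0: 'n'!='y', pos 1: 'i'!='f', pos 2: 'm'!='h', pos 3: 'm'=='m', pos 4: 'b'!='x', pos 5: 'y'!='r', pos 6: 'c'=='c'
Differing positions: 5
Hamming distance: 5


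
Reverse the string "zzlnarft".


Input string: 'zzlnarft'
Operation: reverse character order
Original order: 'z' -> 'z' -> 'l' -> 'n' -> 'a' -> 'r' -> 'f' -> 't'
Reversed order: 't' -> 'f' -> 'r' -> 'a' -> 'n' -> 'l' -> 'z' -> 'z'
Result: tfranlzz


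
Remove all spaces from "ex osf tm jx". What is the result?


Input string: 'ex osf tm jx'
Operation: remove all spaces
Words: 'ex', 'osf', 'tm', 'jx'
Join without spaces: exosftmjx


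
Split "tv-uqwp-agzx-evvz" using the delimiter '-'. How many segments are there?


Input string: 'tv-uqwp-agzx-evvz'
Delimiter: '-'
Split result: 'tv', 'uqwp', 'agzx', 'evvz'
Number of parts: 4


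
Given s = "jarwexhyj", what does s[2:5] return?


Input string: 'jarwexhyj'
Operation: slice [2:5]
Extract characters: s[2]='r', s[3]='w', s[4]='e'
Result: rwe


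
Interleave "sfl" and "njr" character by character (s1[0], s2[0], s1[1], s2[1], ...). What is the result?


String 1: 'sfl'
String 2: 'njr'
Operation: alternate characters
Pairs: 's'+'n', 'f'+'j', 'l'+'r'
Result: snfjlr


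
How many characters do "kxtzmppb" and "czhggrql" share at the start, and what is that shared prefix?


String 1: 'kxtzmppb'
String 2: 'czhggrql'
Compare position by position:
pos 0: 'k' vs 'c' differ -> stop
Longest common prefix: "" (length 0)


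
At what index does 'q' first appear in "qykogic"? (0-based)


Input string: 'qykogic'
Target: 'q'
Scanning left to right: s[0]='q'
First match at index: 0


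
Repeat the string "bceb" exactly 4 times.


Input string: 'bceb'
Operation: repeat 4 times
Concatenation: 'bceb' + 'bceb' + 'bceb' + 'bceb'
Result: bcebbcebbcebbceb


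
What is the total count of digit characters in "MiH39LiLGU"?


Input string: 'MiH39LiLGU'
Operation: count digit characters (0-9)
Scan: 'M', 'i', 'H', '3'(digit), '9'(digit), 'L', 'i', 'L', 'G', 'U'
Digits found: 2
Result: 2


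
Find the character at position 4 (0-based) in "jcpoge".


Input string: 'jcpoge'
Operation: get character at index 4
Index mapping: s[0]='j', s[1]='c', s[2]='p', s[3]='o', s[4]='g'
Result: 'g'


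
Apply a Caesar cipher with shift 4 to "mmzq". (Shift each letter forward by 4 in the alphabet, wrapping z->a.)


Input: 'mmzq', shift = 4
Operation: for each letter, (position + 4) mod 26
Mapping: 'm'(12+4=16)->'q', 'm'(12+4=16)->'q', 'z'(25+4=29, 29 mod 26=3)->'d', 'q'(16+4=20)->'u'
Result: qqdu


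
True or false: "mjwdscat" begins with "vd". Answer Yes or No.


Input string: 'mjwdscat'
Prefix to check: 'vd'
First 2 characters of input: 'mj'
Match: False
Result: No


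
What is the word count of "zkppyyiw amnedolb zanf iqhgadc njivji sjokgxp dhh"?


Input string: 'zkppyyiw amnedolb zanf iqhgadc njivji sjokgxp dhh'
Operation: split by spaces
Words found: 'zkppyyiw', 'amnedolb', 'zanf', 'iqhgadc', 'njivji', 'sjokgxp', 'dhh'
Word count: 7


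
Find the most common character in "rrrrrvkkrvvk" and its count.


Input: 'rrrrrvkkrvvk'
Operation: tally each character
Counts: 'k':3, 'r':6, 'v':3
Maximum: 'r' appears 6 times


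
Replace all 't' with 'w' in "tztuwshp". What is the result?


Input string: 'tztuwshp'
Operation: replace 't' with 'w'
Positions of 't': 0, 2
After replacement: wzwuwshp


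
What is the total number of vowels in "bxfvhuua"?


Input string: 'bxfvhuua'
Operation: count vowels (a, e, i, o, u)
Scan: s[0]='b', s[1]='x', s[2]='f', s[3]='v', s[4]='h', s[5]='u' (vowel), s[6]='u' (vowel), s[7]='a' (vowel)
Vowels found: 3
Result: 3


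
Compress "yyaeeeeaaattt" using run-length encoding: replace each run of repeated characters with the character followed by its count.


Input: 'yyaeeeeaaattt'
Operation: identify consecutive runs
Runs: 'yy' -> y2, 'a' -> a1, 'eeee' -> e4, 'aaa' -> a3, 'ttt' -> t3
Encoded: y2a1e4a3t3


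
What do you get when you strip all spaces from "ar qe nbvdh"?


Input string: 'ar qe nbvdh'
Operation: remove all spaces
Words: 'ar', 'qe', 'nbvdh'
Join without spaces: arqenbvdh


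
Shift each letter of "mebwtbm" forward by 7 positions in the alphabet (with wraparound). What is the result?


Input: 'mebwtbm', shift = 7
Operation: for each letter, (position + 7) mod 26
Mapping: 'm'(12+7=19)->'t', 'e'(4+7=11)->'l', 'b'(1+7=8)->'i', 'w'(22+7=29, 29 mod 26=3)->'d', 't'(19+7=26, 26 mod 26=0)->'a', 'b'(1+7=8)->'i', 'm'(12+7=19)->'t'
Result: tlidait


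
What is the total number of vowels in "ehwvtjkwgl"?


Input string: 'ehwvtjkwgl'
Operation: count vowels (a, e, i, o, u)
Scan: s[0]='e' (vowel), s[1]='h', s[2]='w', s[3]='v', s[4]='t', s[5]='j', s[6]='k', s[7]='w', s[8]='g', s[9]='l'
Vowels found: 1
Result: 1


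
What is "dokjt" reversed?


Input string: 'dokjt'
Operation: reverse character order
Original order: 'd' -> 'o' -> 'k' -> 'j' -> 't'
Reversed order: 't' -> 'j' -> 'k' -> 'o' -> 'd'
Result: tjkod


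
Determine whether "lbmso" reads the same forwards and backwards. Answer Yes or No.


Input string: 'lbmso'
Reversed: 'osmbl'
Compare pairs: s[0]='l' vs s[4]='o' (mismatch), s[1]='b' vs s[3]='s' (mismatch)
Palindrome: No


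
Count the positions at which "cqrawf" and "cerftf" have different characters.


String 1: 'cqrawf'
String 2: 'cerftf'
Compare each position: pos 0: 'c'=='c', pos 1: 'q'!='e', pos 2: 'r'=='r', pos 3: 'a'!='f', pos 4: 'w'!='t', pos 5: 'f'=='f'
Differing positions: 3
Hamming distance: 3


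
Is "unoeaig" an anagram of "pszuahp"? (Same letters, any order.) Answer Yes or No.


String 1: 'pszuahp' -> sorted: 'ahppsuz'
String 2: 'unoeaig' -> sorted: 'aeginou'
Compare sorted forms: 'ahppsuz' != 'aeginou'
Anagram: No


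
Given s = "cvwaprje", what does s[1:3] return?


Input string: 'cvwaprje'
Operation: slice [1:3]
Extract characters: s[1]='v', s[2]='w'
Result: vw


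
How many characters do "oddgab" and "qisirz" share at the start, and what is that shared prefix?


String 1: 'oddgab'
String 2: 'qisirz'
Compare position by position:
pos 0: 'o' vs 'q' differ -> stop
Longest common prefix: "" (length 0)


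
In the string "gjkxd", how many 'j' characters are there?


Input string: 'gjkxd'
Target character: 'j'
Scan each position: s[1]='j'
Matches found at indices: 1
Total: 1


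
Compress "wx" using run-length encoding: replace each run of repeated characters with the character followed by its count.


Input: 'wx'
Operation: identify consecutive runs
Runs: 'w' -> w1, 'x' -> x1
Encoded: w1x1


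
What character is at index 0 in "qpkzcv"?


Input string: 'qpkzcv'
Operation: get character at index 0
Index mapping: s[0]='q'
Result: 'q'


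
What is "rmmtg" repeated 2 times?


Input string: 'rmmtg'
Operation: repeat 2 times
Concatenation: 'rmmtg' + 'rmmtg'
Result: rmmtgrmmtg


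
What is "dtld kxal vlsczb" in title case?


Input string: 'dtld kxal vlsczb'
Operation: capitalize first letter of each word
Word transformations: 'dtld'->'Dtld', 'kxal'->'Kxal', 'vlsczb'->'Vlsczb'
Result: Dtld Kxal Vlsczb


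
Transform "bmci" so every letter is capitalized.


Input string: 'bmci'
Operation: convert each letter to uppercase
Mapping: 'b'->'B', 'm'->'M', 'c'->'C', 'i'->'I'
Result: BMCI


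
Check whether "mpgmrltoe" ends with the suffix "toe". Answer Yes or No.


Input string: 'mpgmrltoe'
Suffix to check: 'toe'
Last 3 characters of input: 'toe'
Match: True
Result: Yes


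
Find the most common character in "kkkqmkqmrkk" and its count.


Input: 'kkkqmkqmrkk'
Operation: tally each character
Counts: 'k':6, 'm':2, 'q':2, 'r':1
Maximum: 'k' appears 6 times


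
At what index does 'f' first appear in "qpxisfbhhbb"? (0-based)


Input string: 'qpxisfbhhbb'
Target: 'f'
Scanning left to right: s[0]='q', s[1]='p', s[2]='x', s[3]='i', s[4]='s', s[5]='f'
First match at index: 5


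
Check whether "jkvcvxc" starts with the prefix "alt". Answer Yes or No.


Input string: 'jkvcvxc'
Prefix to check: 'alt'
First 3 characters of input: 'jkv'
Match: False
Result: No


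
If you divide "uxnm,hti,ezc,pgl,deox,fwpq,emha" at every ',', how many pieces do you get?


Input string: 'uxnm,hti,ezc,pgl,deox,fwpq,emha'
Delimiter: ','
Split result: 'uxnm', 'hti', 'ezc', 'pgl', 'deox', 'fwpq', 'emha'
Number of parts: 7


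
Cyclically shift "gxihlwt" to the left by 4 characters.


Input: 'gxihlwt', shift = 4
Operation: split at index 4 and swap parts
Front part s[0:4] = 'gxih'
Back part s[4:] = 'lwt'
Rotated = back + front = 'lwt' + 'gxih'
Result: lwtgxih


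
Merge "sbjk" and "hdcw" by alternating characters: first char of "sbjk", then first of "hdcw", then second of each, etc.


String 1: 'sbjk'
String 2: 'hdcw'
Operation: alternate characters
Pairs: 's'+'h', 'b'+'d', 'j'+'c', 'k'+'w'
Result: shbdjckw


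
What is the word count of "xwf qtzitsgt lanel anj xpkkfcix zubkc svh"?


Input string: 'xwf qtzitsgt lanel anj xpkkfcix zubkc svh'
Operation: split by spaces
Words found: 'xwf', 'qtzitsgt', 'lanel', 'anj', 'xpkkfcix', 'zubkc', 'svh'
Word count: 7


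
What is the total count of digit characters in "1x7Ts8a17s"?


Input string: '1x7Ts8a17s'
Operation: count digit characters (0-9)
Scan: '1'(digit), 'x', '7'(digit), 'T', 's', '8'(digit), 'a', '1'(digit), '7'(digit), 's'
Digits found: 5
Result: 5


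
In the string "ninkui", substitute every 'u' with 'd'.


Input string: 'ninkui'
Operation: replace 'u' with 'd'
Positions of 'u': 4
After replacement: ninkdi


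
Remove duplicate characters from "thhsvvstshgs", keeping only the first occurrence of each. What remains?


Input: 'thhsvvstshgs'
Operation: keep first occurrence of each character
Scan: s[0]='t' new -> keep; s[1]='h' new -> keep; s[2]='h' seen -> skip; s[3]='s' new -> keep; s[4]='v' new -> keep; s[5]='v' seen -> skip; s[6]='s' seen -> skip; s[7]='t' seen -> skip; s[8]='s' seen -> skip; s[9]='h' seen -> skip; s[10]='g' new -> keep; s[11]='s' seen -> skip
Result: thsvg


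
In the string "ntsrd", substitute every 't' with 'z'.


Input string: 'ntsrd'
Operation: replace 't' with 'z'
Positions of 't': 1
After replacement: nzsrd


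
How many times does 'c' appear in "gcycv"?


Input string: 'gcycv'
Target character: 'c'
Scan each position: s[1]='c', s[3]='c'
Matches found at indices: 1, 3
Total: 2


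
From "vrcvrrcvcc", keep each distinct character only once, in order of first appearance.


Input: 'vrcvrrcvcc'
Operation: keep first occurrence of each character
Scan: s[0]='v' new -> keep; s[1]='r' new -> keep; s[2]='c' new -> keep; s[3]='v' seen -> skip; s[4]='r' seen -> skip; s[5]='r' seen -> skip; s[6]='c' seen -> skip; s[7]='v' seen -> skip; s[8]='c' seen -> skip; s[9]='c' seen -> skip
Result: vrc


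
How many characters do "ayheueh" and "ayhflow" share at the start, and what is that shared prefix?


String 1: 'ayheueh'
String 2: 'ayhflow'
Compare position by position:
pos 0: 'a' vs 'a' match
pos 1: 'y' vs 'y' match
pos 2: 'h' vs 'h' match
pos 3: 'e' vs 'f' differ -> stop
Longest common prefix: "ayh" (length 3)


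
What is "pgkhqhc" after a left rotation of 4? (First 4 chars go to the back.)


Input: 'pgkhqhc', shift = 4
Operation: split at index 4 and swap parts
Front part s[0:4] = 'pgkh'
Back part s[4:] = 'qhc'
Rotated = back + front = 'qhc' + 'pgkh'
Result: qhcpgkh


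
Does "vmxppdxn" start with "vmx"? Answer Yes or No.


Input string: 'vmxppdxn'
Prefix to check: 'vmx'
First 3 characters of input: 'vmx'
Match: True
Result: Yes


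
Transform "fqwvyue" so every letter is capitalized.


Input string: 'fqwvyue'
Operation: convert each letter to uppercase
Mapping: 'f'->'F', 'q'->'Q', 'w'->'W', 'v'->'V', 'y'->'Y', 'u'->'U', 'e'->'E'
Result: FQWVYUE


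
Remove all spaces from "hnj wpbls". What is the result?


Input string: 'hnj wpbls'
Operation: remove all spaces
Words: 'hnj', 'wpbls'
Join without spaces: hnjwpbls


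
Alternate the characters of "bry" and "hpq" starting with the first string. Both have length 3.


String 1: 'bry'
String 2: 'hpq'
Operation: alternate characters
Pairs: 'b'+'h', 'r'+'p', 'y'+'q'
Result: bhrpyq


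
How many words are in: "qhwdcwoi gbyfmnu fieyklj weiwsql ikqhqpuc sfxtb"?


Input string: 'qhwdcwoi gbyfmnu fieyklj weiwsql ikqhqpuc sfxtb'
Operation: split by spaces
Words found: 'qhwdcwoi', 'gbyfmnu', 'fieyklj', 'weiwsql', 'ikqhqpuc', 'sfxtb'
Word count: 6


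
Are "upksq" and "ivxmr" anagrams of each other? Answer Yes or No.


String 1: 'upksq' -> sorted: 'kpqsu'
String 2: 'ivxmr' -> sorted: 'imrvx'
Compare sorted forms: 'kpqsu' != 'imrvx'
Anagram: No


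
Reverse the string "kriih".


Input string: 'kriih'
Operation: reverse character order
Original order: 'k' -> 'r' -> 'i' -> 'i' -> 'h'
Reversed order: 'h' -> 'i' -> 'i' -> 'r' -> 'k'
Result: hiirk


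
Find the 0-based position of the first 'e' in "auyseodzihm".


Input string: 'auyseodzihm'
Target: 'e'
Scanning left to right: s[0]='a', s[1]='u', s[2]='y', s[3]='s', s[4]='e'
First match at index: 4


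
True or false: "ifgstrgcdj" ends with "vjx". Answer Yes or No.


Input string: 'ifgstrgcdj'
Suffix to check: 'vjx'
Last 3 characters of input: 'cdj'
Match: False
Result: No


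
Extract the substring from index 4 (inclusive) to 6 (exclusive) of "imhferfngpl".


Input string: 'imhferfngpl'
Operation: slice [4:6]
Extract characters: s[4]='e', s[5]='r'
Result: er


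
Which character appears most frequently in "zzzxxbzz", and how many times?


Input: 'zzzxxbzz'
Operation: tally each character
Counts: 'b':1, 'x':2, 'z':5
Maximum: 'z' appears 5 times


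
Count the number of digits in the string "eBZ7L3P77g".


Input string: 'eBZ7L3P77g'
Operation: count digit characters (0-9)
Scan: 'e', 'B', 'Z', '7'(digit), 'L', '3'(digit), 'P', '7'(digit), '7'(digit), 'g'
Digits found: 4
Result: 4


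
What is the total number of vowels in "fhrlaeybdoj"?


Input string: 'fhrlaeybdoj'
Operation: count vowels (a, e, i, o, u)
Scan: s[0]='f', s[1]='h', s[2]='r', s[3]='l', s[4]='a' (vowel), s[5]='e' (vowel), s[6]='y', s[7]='b', s[8]='d', s[9]='o' (vowel), s[10]='j'
Vowels found: 3
Result: 3


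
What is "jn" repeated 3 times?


Input string: 'jn'
Operation: repeat 3 times
Concatenation: 'jn' + 'jn' + 'jn'
Result: jnjnjn


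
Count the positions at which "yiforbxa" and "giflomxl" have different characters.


String 1: 'yiforbxa'
String 2: 'giflomxl'
Compare each position: pos 0: 'y'!='g', pos 1: 'i'=='i', pos 2: 'f'=='f', pos 3: 'o'!='l', pos 4: 'r'!='o', pos 5: 'b'!='m', pos 6: 'x'=='x', pos 7: 'a'!='l'
Differing positions: 5
Hamming distance: 5


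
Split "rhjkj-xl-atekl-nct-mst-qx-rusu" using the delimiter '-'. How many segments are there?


Input string: 'rhjkj-xl-atekl-nct-mst-qx-rusu'
Delimiter: '-'
Split result: 'rhjkj', 'xl', 'atekl', 'nct', 'mst', 'qx', 'rusu'
Number of parts: 7


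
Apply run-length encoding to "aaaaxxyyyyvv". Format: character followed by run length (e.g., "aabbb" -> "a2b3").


Input: 'aaaaxxyyyyvv'
Operation: identify consecutive runs
Runs: 'aaaa' -> a4, 'xx' -> x2, 'yyyy' -> y4, 'vv' -> v2
Encoded: a4x2y4v2


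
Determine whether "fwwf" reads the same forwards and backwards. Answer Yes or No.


Input string: 'fwwf'
Reversed: 'fwwf'
Compare pairs: s[0]='f' vs s[3]='f' (match), s[1]='w' vs s[2]='w' (match)
Palindrome: Yes


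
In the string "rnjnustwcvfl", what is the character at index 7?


Input string: 'rnjnustwcvfl'
Operation: get character at index 7
Index mapping: s[0]='r', s[1]='n', s[2]='j', s[3]='n', s[4]='u', s[5]='s', s[6]='t', s[7]='w'
Result: 'w'


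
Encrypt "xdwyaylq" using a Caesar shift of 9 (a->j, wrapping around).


Input: 'xdwyaylq', shift = 9
Operation: for each letter, (position + 9) mod 26
Mapping: 'x'(23+9=32, 32 mod 26=6)->'g', 'd'(3+9=12)->'m', 'w'(22+9=31, 31 mod 26=5)->'f', 'y'(24+9=33, 33 mod 26=7)->'h', 'a'(0+9=9)->'j', 'y'(24+9=33, 33 mod 26=7)->'h', 'l'(11+9=20)->'u', 'q'(16+9=25)->'z'
Result: gmfhjhuz


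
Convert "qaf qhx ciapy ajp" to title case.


Input string: 'qaf qhx ciapy ajp'
Operation: capitalize first letter of each word
Word transformations: 'qaf'->'Qaf', 'qhx'->'Qhx', 'ciapy'->'Ciapy', 'ajp'->'Ajp'
Result: Qaf Qhx Ciapy Ajp


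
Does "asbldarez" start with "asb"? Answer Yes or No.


Input string: 'asbldarez'
Prefix to check: 'asb'
First 3 characters of input: 'asb'
Match: True
Result: Yes


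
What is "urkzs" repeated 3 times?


Input string: 'urkzs'
Operation: repeat 3 times
Concatenation: 'urkzs' + 'urkzs' + 'urkzs'
Result: urkzsurkzsurkzs


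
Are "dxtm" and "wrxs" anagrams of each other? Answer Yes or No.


String 1: 'dxtm' -> sorted: 'dmtx'
String 2: 'wrxs' -> sorted: 'rswx'
Compare sorted forms: 'dmtx' != 'rswx'
Anagram: No
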